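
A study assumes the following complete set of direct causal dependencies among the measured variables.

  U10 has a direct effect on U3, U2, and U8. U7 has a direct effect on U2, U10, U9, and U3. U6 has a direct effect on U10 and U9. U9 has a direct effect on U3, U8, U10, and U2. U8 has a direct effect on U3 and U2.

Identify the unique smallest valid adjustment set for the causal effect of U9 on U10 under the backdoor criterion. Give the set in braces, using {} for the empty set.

Variables eligible for adjustment (non-descendants of U9, excluding U9 and U10): {U6, U7}.
Backdoor paths from U9 to U10:
  P1: U9 <- U6 -> U10
  P2: U9 <- U7 -> U10
  P3: U9 <- U7 -> U3 <- U10
  P4: U9 <- U7 -> U3 <- U8 <- U10
  P5: U9 <- U7 -> U3 <- U8 -> U2 <- U10
  P6: U9 <- U7 -> U2 <- U10
  P7: U9 <- U7 -> U2 <- U8 <- U10
  P8: U9 <- U7 -> U2 <- U8 -> U3 <- U10
The empty set is not sufficient: P1 (U9 <- U6 -> U10) has no collider blocking it and no conditioned non-collider, so it is open.
Try {U6, U7}:
  P1: blocked at fork node U6 ∈ conditioning set.
  P2: blocked at fork node U7 ∈ conditioning set.
  P3: blocked at fork node U7 ∈ conditioning set.
  P4: blocked at fork node U7 ∈ conditioning set.
  P5: blocked at fork node U7 ∈ conditioning set.
  P6: blocked at fork node U7 ∈ conditioning set.
  P7: blocked at fork node U7 ∈ conditioning set.
  P8: blocked at fork node U7 ∈ conditioning set.
{U6, U7} contains no descendant of U9 and blocks every backdoor path.
Every element of {U6, U7} is needed (dropping U6 leaves P1 open; dropping U7 leaves P2 open), so no proper subset is valid.
Among all size-2 subsets of the eligible variables, only {U6, U7} blocks every backdoor path, so it is the unique smallest valid adjustment set.

{U6, U7}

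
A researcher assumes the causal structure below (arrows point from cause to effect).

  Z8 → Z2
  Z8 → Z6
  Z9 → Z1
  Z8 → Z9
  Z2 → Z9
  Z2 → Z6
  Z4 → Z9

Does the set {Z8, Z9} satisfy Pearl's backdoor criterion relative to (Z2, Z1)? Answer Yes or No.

No

Backdoor paths from Z2 to Z1 (paths whose first edge points into Z2):
  P1: Z2 <- Z8 -> Z9 -> Z1
Condition 1 (no descendant of Z2 in the set): FAILS — Z9 is a descendant of Z2.
Condition 2 (every backdoor path blocked by {Z8, Z9}):
  P1: blocked at fork node Z8 ∈ conditioning set.
{Z8, Z9} does not satisfy the backdoor criterion.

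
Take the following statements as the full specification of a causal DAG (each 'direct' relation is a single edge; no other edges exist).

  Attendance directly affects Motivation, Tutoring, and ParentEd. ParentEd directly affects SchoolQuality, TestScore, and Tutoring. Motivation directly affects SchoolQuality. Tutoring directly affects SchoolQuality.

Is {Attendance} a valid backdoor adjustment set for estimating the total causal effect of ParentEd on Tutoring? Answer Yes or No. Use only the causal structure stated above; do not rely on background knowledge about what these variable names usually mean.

Yes

Backdoor paths from ParentEd to Tutoring (paths whose first edge points into ParentEd):
  P1: ParentEd <- Attendance -> Tutoring
  P2: ParentEd <- Attendance -> Motivation -> SchoolQuality <- Tutoring
Condition 1 (no descendant of ParentEd in the set): holds — descendants of ParentEd are {SchoolQuality, TestScore, Tutoring}; none are in {Attendance}.
Condition 2 (every backdoor path blocked by {Attendance}):
  P1: blocked at fork node Attendance ∈ conditioning set.
  P2: blocked at fork node Attendance ∈ conditioning set.
{Attendance} satisfies the backdoor criterion.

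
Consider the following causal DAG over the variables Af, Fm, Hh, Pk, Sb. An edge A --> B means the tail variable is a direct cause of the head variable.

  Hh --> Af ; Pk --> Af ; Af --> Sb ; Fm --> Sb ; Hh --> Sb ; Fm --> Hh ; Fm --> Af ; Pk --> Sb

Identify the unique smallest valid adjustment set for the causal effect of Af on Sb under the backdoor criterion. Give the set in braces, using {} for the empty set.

Variables eligible for adjustment (non-descendants of Af, excluding Af and Sb): {Fm, Hh, Pk}.
Backdoor paths from Af to Sb:
  P1: Af <- Fm -> Hh -> Sb
  P2: Af <- Fm -> Sb
  P3: Af <- Hh <- Fm -> Sb
  P4: Af <- Hh -> Sb
  P5: Af <- Pk -> Sb
The empty set is not sufficient: P1 (Af <- Fm -> Hh -> Sb) has no collider blocking it and no conditioned non-collider, so it is open.
Try {Fm, Hh, Pk}:
  P1: blocked at fork node Fm ∈ conditioning set.
  P2: blocked at fork node Fm ∈ conditioning set.
  P3: blocked at chain node Hh ∈ conditioning set.
  P4: blocked at fork node Hh ∈ conditioning set.
  P5: blocked at fork node Pk ∈ conditioning set.
{Fm, Hh, Pk} contains no descendant of Af and blocks every backdoor path.
Every element of {Fm, Hh, Pk} is needed (dropping Fm leaves P2 open; dropping Hh leaves P4 open; dropping Pk leaves P5 open), so no proper subset is valid.
Among all size-3 subsets of the eligible variables, only {Fm, Hh, Pk} blocks every backdoor path, so it is the unique smallest valid adjustment set.

{Fm, Hh, Pk}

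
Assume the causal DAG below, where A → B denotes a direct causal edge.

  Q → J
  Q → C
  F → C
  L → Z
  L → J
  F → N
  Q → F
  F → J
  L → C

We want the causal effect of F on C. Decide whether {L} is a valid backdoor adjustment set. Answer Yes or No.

No

Backdoor paths from F to C (paths whose first edge points into F):
  P1: F <- Q -> J <- L -> C
  P2: F <- Q -> C
Condition 1 (no descendant of F in the set): holds — descendants of F are {C, J, N}; none are in {L}.
Condition 2 (every backdoor path blocked by {L}):
  P1: blocked at collider J (neither it nor any descendant is in the conditioning set).
  P2: open — no interior node is in the conditioning set.
{L} does not satisfy the backdoor criterion.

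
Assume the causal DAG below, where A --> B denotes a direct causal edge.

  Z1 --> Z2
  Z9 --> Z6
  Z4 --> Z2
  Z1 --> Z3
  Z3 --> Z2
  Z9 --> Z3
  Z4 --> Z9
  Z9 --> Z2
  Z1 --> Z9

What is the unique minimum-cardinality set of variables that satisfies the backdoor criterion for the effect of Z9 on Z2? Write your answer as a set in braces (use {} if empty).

Variables eligible for adjustment (non-descendants of Z9, excluding Z9 and Z2): {Z1, Z4}.
Backdoor paths from Z9 to Z2:
  P1: Z9 <- Z1 -> Z3 -> Z2
  P2: Z9 <- Z1 -> Z2
  P3: Z9 <- Z4 -> Z2
The empty set is not sufficient: P1 (Z9 <- Z1 -> Z3 -> Z2) has no collider blocking it and no conditioned non-collider, so it is open.
Try {Z1, Z4}:
  P1: blocked at fork node Z1 ∈ conditioning set.
  P2: blocked at fork node Z1 ∈ conditioning set.
  P3: blocked at fork node Z4 ∈ conditioning set.
{Z1, Z4} contains no descendant of Z9 and blocks every backdoor path.
Every element of {Z1, Z4} is needed (dropping Z1 leaves P1 open; dropping Z4 leaves P3 open), so no proper subset is valid.
Among all size-2 subsets of the eligible variables, only {Z1, Z4} blocks every backdoor path, so it is the unique smallest valid adjustment set.

{Z1, Z4}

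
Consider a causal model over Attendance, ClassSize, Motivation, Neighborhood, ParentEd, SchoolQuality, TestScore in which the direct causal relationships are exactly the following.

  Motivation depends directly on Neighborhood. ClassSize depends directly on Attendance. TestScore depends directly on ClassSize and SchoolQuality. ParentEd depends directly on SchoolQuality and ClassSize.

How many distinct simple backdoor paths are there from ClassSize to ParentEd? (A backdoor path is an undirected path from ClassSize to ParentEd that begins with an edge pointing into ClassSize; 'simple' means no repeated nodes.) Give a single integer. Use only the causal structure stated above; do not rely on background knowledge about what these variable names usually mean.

A backdoor path from ClassSize to ParentEd is any simple undirected path whose first edge points into ClassSize (i.e. leaves ClassSize via a parent).
Parents of ClassSize: {Attendance}.
No simple path from any parent of ClassSize reaches ParentEd without revisiting ClassSize, so there are no backdoor paths.

0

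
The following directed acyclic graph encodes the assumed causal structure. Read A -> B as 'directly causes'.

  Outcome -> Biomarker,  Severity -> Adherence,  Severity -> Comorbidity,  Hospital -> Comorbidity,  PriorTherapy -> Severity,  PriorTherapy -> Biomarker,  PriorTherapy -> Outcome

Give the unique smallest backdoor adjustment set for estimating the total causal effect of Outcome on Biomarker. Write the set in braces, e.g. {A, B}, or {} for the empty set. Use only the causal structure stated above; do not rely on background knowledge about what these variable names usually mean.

{PriorTherapy}

Variables eligible for adjustment (non-descendants of Outcome, excluding Outcome and Biomarker): {Adherence, Comorbidity, Hospital, PriorTherapy, Severity}.
Backdoor paths from Outcome to Biomarker:
  P1: Outcome <- PriorTherapy -> Biomarker
The empty set is not sufficient: P1 (Outcome <- PriorTherapy -> Biomarker) has no collider blocking it and no conditioned non-collider, so it is open.
Try {PriorTherapy}:
  P1: blocked at fork node PriorTherapy ∈ conditioning set.
{PriorTherapy} contains no descendant of Outcome and blocks every backdoor path.
No other singleton works — e.g. {Hospital} leaves P1 open — so {PriorTherapy} is the unique smallest valid adjustment set.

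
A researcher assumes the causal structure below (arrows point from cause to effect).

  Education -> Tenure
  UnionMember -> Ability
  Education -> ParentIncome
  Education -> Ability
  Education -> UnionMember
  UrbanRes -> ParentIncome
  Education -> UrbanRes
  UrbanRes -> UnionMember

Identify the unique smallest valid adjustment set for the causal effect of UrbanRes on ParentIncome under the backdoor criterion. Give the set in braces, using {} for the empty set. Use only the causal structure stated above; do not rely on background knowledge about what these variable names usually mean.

Variables eligible for adjustment (non-descendants of UrbanRes, excluding UrbanRes and ParentIncome): {Education, Tenure}.
Backdoor paths from UrbanRes to ParentIncome:
  P1: UrbanRes <- Education -> ParentIncome
The empty set is not sufficient: P1 (UrbanRes <- Education -> ParentIncome) has no collider blocking it and no conditioned non-collider, so it is open.
Try {Education}:
  P1: blocked at fork node Education ∈ conditioning set.
{Education} contains no descendant of UrbanRes and blocks every backdoor path.
No other singleton works — e.g. {Tenure} leaves P1 open — so {Education} is the unique smallest valid adjustment set.

{Education}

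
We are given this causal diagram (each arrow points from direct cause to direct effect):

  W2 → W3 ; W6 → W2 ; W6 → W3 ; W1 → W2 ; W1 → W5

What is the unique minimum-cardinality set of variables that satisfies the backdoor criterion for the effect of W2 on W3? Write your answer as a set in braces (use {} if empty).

{W6}

Variables eligible for adjustment (non-descendants of W2, excluding W2 and W3): {W1, W5, W6}.
Backdoor paths from W2 to W3:
  P1: W2 <- W6 -> W3
The empty set is not sufficient: P1 (W2 <- W6 -> W3) has no collider blocking it and no conditioned non-collider, so it is open.
Try {W6}:
  P1: blocked at fork node W6 ∈ conditioning set.
{W6} contains no descendant of W2 and blocks every backdoor path.
No other singleton works — e.g. {W1} leaves P1 open — so {W6} is the unique smallest valid adjustment set.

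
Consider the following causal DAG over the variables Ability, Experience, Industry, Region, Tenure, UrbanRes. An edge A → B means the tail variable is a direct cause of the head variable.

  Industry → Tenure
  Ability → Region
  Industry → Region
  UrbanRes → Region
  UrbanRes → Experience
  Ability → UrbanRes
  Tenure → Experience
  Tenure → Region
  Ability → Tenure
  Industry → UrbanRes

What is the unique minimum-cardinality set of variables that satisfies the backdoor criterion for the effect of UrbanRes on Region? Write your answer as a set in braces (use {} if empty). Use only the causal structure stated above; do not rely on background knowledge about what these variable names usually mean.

Variables eligible for adjustment (non-descendants of UrbanRes, excluding UrbanRes and Region): {Ability, Industry, Tenure}.
Backdoor paths from UrbanRes to Region:
  P1: UrbanRes <- Industry -> Tenure <- Ability -> Region
  P2: UrbanRes <- Industry -> Tenure -> Region
  P3: UrbanRes <- Industry -> Region
  P4: UrbanRes <- Ability -> Tenure <- Industry -> Region
  P5: UrbanRes <- Ability -> Tenure -> Region
  P6: UrbanRes <- Ability -> Region
The empty set is not sufficient: P2 (UrbanRes <- Industry -> Tenure -> Region) has no collider blocking it and no conditioned non-collider, so it is open.
Try {Ability, Industry}:
  P1: blocked at fork node Industry ∈ conditioning set.
  P2: blocked at fork node Industry ∈ conditioning set.
  P3: blocked at fork node Industry ∈ conditioning set.
  P4: blocked at fork node Ability ∈ conditioning set.
  P5: blocked at fork node Ability ∈ conditioning set.
  P6: blocked at fork node Ability ∈ conditioning set.
{Ability, Industry} contains no descendant of UrbanRes and blocks every backdoor path.
Every element of {Ability, Industry} is needed (dropping Ability leaves P5 open; dropping Industry leaves P2 open), so no proper subset is valid.
Among all size-2 subsets of the eligible variables, only {Ability, Industry} blocks every backdoor path, so it is the unique smallest valid adjustment set.

{Ability, Industry}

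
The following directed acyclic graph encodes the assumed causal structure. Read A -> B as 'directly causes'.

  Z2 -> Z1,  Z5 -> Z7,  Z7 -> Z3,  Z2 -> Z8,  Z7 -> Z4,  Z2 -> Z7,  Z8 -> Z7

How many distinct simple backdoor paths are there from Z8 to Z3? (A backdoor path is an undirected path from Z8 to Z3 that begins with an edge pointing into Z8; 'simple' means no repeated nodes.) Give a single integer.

A backdoor path from Z8 to Z3 is any simple undirected path whose first edge points into Z8 (i.e. leaves Z8 via a parent).
Parents of Z8: {Z2}.
Enumerating:
  P1: Z8 <- Z2 -> Z7 -> Z3
That exhausts the simple backdoor paths. Count: 1.

1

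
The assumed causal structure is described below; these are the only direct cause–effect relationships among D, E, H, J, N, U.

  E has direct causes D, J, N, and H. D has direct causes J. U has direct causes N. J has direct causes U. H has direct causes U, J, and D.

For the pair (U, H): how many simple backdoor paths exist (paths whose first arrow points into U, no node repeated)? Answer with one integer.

A backdoor path from U to H is any simple undirected path whose first edge points into U (i.e. leaves U via a parent).
Parents of U: {N}.
Enumerating:
  P1: U <- N -> E <- J -> D -> H
  P2: U <- N -> E <- J -> H
  P3: U <- N -> E <- D <- J -> H
  P4: U <- N -> E <- D -> H
  P5: U <- N -> E <- H
That exhausts the simple backdoor paths. Count: 5.

5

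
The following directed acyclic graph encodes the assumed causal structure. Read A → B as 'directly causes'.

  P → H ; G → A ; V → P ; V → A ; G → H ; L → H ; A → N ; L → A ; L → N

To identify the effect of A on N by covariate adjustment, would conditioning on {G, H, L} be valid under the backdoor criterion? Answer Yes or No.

Yes

Backdoor paths from A to N (paths whose first edge points into A):
  P1: A <- G -> H <- L -> N
  P2: A <- V -> P -> H <- L -> N
  P3: A <- L -> N
Condition 1 (no descendant of A in the set): holds — descendants of A are {N}; none are in {G, H, L}.
Condition 2 (every backdoor path blocked by {G, H, L}):
  P1: blocked at fork node G ∈ conditioning set.
  P2: blocked at fork node L ∈ conditioning set.
  P3: blocked at fork node L ∈ conditioning set.
{G, H, L} satisfies the backdoor criterion.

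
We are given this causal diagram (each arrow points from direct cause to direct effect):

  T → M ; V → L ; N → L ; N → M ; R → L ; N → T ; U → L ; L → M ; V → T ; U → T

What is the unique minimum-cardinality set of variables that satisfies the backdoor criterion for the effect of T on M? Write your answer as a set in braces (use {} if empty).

{L, N}

Variables eligible for adjustment (non-descendants of T, excluding T and M): {L, N, R, U, V}.
Backdoor paths from T to M:
  P1: T <- N -> L -> M
  P2: T <- N -> M
  P3: T <- V -> L <- N -> M
  P4: T <- V -> L -> M
  P5: T <- U -> L <- N -> M
  P6: T <- U -> L -> M
The empty set is not sufficient: P1 (T <- N -> L -> M) has no collider blocking it and no conditioned non-collider, so it is open.
Try {L, N}:
  P1: blocked at fork node N ∈ conditioning set.
  P2: blocked at fork node N ∈ conditioning set.
  P3: blocked at fork node N ∈ conditioning set.
  P4: blocked at chain node L ∈ conditioning set.
  P5: blocked at fork node N ∈ conditioning set.
  P6: blocked at chain node L ∈ conditioning set.
{L, N} contains no descendant of T and blocks every backdoor path.
Every element of {L, N} is needed (dropping L leaves P4 open; dropping N leaves P2 open), so no proper subset is valid.
Among all size-2 subsets of the eligible variables, only {L, N} blocks every backdoor path, so it is the unique smallest valid adjustment set.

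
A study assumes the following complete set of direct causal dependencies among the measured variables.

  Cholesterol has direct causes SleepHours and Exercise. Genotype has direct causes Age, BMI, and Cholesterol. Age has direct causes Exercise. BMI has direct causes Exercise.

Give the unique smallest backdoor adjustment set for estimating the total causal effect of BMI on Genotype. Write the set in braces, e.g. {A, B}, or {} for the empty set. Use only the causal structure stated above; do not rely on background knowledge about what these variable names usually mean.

{Exercise}

Variables eligible for adjustment (non-descendants of BMI, excluding BMI and Genotype): {Age, Cholesterol, Exercise, SleepHours}.
Backdoor paths from BMI to Genotype:
  P1: BMI <- Exercise -> Age -> Genotype
  P2: BMI <- Exercise -> Cholesterol -> Genotype
The empty set is not sufficient: P1 (BMI <- Exercise -> Age -> Genotype) has no collider blocking it and no conditioned non-collider, so it is open.
Try {Exercise}:
  P1: blocked at fork node Exercise ∈ conditioning set.
  P2: blocked at fork node Exercise ∈ conditioning set.
{Exercise} contains no descendant of BMI and blocks every backdoor path.
No other singleton works — e.g. {SleepHours} leaves P1 open — so {Exercise} is the unique smallest valid adjustment set.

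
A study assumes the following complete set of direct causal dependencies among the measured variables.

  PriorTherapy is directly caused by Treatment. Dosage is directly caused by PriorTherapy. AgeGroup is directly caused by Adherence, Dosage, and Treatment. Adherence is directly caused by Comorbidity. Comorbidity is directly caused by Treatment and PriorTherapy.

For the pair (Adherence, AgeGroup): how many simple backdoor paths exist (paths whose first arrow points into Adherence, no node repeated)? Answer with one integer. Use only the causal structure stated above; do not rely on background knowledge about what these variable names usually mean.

4

A backdoor path from Adherence to AgeGroup is any simple undirected path whose first edge points into Adherence (i.e. leaves Adherence via a parent).
Parents of Adherence: {Comorbidity}.
Enumerating:
  P1: Adherence <- Comorbidity <- Treatment -> PriorTherapy -> Dosage -> AgeGroup
  P2: Adherence <- Comorbidity <- Treatment -> AgeGroup
  P3: Adherence <- Comorbidity <- PriorTherapy <- Treatment -> AgeGroup
  P4: Adherence <- Comorbidity <- PriorTherapy -> Dosage -> AgeGroup
That exhausts the simple backdoor paths. Count: 4.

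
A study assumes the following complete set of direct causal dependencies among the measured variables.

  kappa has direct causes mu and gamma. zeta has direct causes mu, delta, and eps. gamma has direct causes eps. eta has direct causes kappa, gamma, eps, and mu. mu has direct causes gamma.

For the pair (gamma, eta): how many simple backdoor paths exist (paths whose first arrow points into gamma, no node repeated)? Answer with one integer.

3

A backdoor path from gamma to eta is any simple undirected path whose first edge points into gamma (i.e. leaves gamma via a parent).
Parents of gamma: {eps}.
Enumerating:
  P1: gamma <- eps -> eta
  P2: gamma <- eps -> zeta <- mu -> kappa -> eta
  P3: gamma <- eps -> zeta <- mu -> eta
That exhausts the simple backdoor paths. Count: 3.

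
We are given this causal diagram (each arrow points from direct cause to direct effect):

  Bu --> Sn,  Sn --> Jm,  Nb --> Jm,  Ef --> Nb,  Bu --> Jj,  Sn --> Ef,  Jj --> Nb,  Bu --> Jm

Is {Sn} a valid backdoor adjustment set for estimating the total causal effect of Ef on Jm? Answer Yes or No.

Yes

Backdoor paths from Ef to Jm (paths whose first edge points into Ef):
  P1: Ef <- Sn <- Bu -> Jj -> Nb -> Jm
  P2: Ef <- Sn <- Bu -> Jm
  P3: Ef <- Sn -> Jm
Condition 1 (no descendant of Ef in the set): holds — descendants of Ef are {Jm, Nb}; none are in {Sn}.
Condition 2 (every backdoor path blocked by {Sn}):
  P1: blocked at chain node Sn ∈ conditioning set.
  P2: blocked at chain node Sn ∈ conditioning set.
  P3: blocked at fork node Sn ∈ conditioning set.
{Sn} satisfies the backdoor criterion.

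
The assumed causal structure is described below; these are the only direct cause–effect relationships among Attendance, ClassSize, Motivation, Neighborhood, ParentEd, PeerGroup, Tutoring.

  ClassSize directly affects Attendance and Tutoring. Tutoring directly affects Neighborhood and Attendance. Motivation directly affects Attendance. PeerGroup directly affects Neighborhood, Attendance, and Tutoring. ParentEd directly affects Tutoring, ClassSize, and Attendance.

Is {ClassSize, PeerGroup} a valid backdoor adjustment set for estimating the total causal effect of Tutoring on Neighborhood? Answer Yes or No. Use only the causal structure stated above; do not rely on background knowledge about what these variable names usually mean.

Yes

Backdoor paths from Tutoring to Neighborhood (paths whose first edge points into Tutoring):
  P1: Tutoring <- ParentEd -> ClassSize -> Attendance <- PeerGroup -> Neighborhood
  P2: Tutoring <- ParentEd -> Attendance <- PeerGroup -> Neighborhood
  P3: Tutoring <- ClassSize <- ParentEd -> Attendance <- PeerGroup -> Neighborhood
  P4: Tutoring <- ClassSize -> Attendance <- PeerGroup -> Neighborhood
  P5: Tutoring <- PeerGroup -> Neighborhood
Condition 1 (no descendant of Tutoring in the set): holds — descendants of Tutoring are {Attendance, Neighborhood}; none are in {ClassSize, PeerGroup}.
Condition 2 (every backdoor path blocked by {ClassSize, PeerGroup}):
  P1: blocked at chain node ClassSize ∈ conditioning set.
  P2: blocked at collider Attendance (neither it nor any descendant is in the conditioning set).
  P3: blocked at chain node ClassSize ∈ conditioning set.
  P4: blocked at fork node ClassSize ∈ conditioning set.
  P5: blocked at fork node PeerGroup ∈ conditioning set.
{ClassSize, PeerGroup} satisfies the backdoor criterion.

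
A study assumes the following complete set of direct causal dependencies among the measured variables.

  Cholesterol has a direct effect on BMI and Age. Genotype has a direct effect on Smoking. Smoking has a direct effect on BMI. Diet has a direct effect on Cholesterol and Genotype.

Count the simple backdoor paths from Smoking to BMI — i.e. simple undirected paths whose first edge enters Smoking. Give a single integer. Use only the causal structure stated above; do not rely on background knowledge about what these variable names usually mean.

1

A backdoor path from Smoking to BMI is any simple undirected path whose first edge points into Smoking (i.e. leaves Smoking via a parent).
Parents of Smoking: {Genotype}.
Enumerating:
  P1: Smoking <- Genotype <- Diet -> Cholesterol -> BMI
That exhausts the simple backdoor paths. Count: 1.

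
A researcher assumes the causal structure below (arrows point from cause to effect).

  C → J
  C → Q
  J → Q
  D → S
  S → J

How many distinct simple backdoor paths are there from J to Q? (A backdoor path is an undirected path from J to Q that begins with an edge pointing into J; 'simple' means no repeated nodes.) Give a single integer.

1

A backdoor path from J to Q is any simple undirected path whose first edge points into J (i.e. leaves J via a parent).
Parents of J: {C, S}.
Enumerating:
  P1: J <- C -> Q
That exhausts the simple backdoor paths. Count: 1.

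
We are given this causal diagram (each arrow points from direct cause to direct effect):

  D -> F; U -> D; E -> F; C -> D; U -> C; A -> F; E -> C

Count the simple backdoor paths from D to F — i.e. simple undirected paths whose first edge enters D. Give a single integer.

A backdoor path from D to F is any simple undirected path whose first edge points into D (i.e. leaves D via a parent).
Parents of D: {C, U}.
Enumerating:
  P1: D <- U -> C <- E -> F
  P2: D <- C <- E -> F
That exhausts the simple backdoor paths. Count: 2.

2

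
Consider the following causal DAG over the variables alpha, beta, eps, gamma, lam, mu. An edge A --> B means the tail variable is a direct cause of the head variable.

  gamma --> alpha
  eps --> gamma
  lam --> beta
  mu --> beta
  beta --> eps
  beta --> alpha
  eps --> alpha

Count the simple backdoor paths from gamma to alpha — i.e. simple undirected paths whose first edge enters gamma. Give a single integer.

A backdoor path from gamma to alpha is any simple undirected path whose first edge points into gamma (i.e. leaves gamma via a parent).
Parents of gamma: {eps}.
Enumerating:
  P1: gamma <- eps <- beta -> alpha
  P2: gamma <- eps -> alpha
That exhausts the simple backdoor paths. Count: 2.

2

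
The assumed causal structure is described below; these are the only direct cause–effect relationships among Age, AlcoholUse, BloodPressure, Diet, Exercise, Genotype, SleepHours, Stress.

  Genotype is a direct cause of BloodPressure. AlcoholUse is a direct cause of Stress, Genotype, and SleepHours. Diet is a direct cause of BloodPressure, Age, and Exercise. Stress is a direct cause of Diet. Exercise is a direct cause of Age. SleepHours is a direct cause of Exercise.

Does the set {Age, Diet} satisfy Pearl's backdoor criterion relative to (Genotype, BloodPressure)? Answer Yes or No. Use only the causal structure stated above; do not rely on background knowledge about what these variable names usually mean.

Yes

Backdoor paths from Genotype to BloodPressure (paths whose first edge points into Genotype):
  P1: Genotype <- AlcoholUse -> Stress -> Diet -> BloodPressure
  P2: Genotype <- AlcoholUse -> SleepHours -> Exercise <- Diet -> BloodPressure
  P3: Genotype <- AlcoholUse -> SleepHours -> Exercise -> Age <- Diet -> BloodPressure
Condition 1 (no descendant of Genotype in the set): holds — descendants of Genotype are {BloodPressure}; none are in {Age, Diet}.
Condition 2 (every backdoor path blocked by {Age, Diet}):
  P1: blocked at chain node Diet ∈ conditioning set.
  P2: blocked at fork node Diet ∈ conditioning set.
  P3: blocked at fork node Diet ∈ conditioning set.
{Age, Diet} satisfies the backdoor criterion.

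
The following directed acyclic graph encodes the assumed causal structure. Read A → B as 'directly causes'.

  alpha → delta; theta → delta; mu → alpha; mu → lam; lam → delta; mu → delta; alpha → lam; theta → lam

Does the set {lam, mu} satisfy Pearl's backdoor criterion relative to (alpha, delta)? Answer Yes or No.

No

Backdoor paths from alpha to delta (paths whose first edge points into alpha):
  P1: alpha <- mu -> lam <- theta -> delta
  P2: alpha <- mu -> lam -> delta
  P3: alpha <- mu -> delta
Condition 1 (no descendant of alpha in the set): FAILS — lam is a descendant of alpha.
Condition 2 (every backdoor path blocked by {lam, mu}):
  P1: blocked at fork node mu ∈ conditioning set.
  P2: blocked at fork node mu ∈ conditioning set.
  P3: blocked at fork node mu ∈ conditioning set.
{lam, mu} does not satisfy the backdoor criterion.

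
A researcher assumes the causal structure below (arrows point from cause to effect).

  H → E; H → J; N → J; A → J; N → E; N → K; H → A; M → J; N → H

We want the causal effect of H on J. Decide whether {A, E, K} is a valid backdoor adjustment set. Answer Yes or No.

Backdoor paths from H to J (paths whose first edge points into H):
  P1: H <- N -> J
Condition 1 (no descendant of H in the set): FAILS — A and E are descendants of H.
Condition 2 (every backdoor path blocked by {A, E, K}):
  P1: open — no interior node is in the conditioning set.
{A, E, K} does not satisfy the backdoor criterion.

No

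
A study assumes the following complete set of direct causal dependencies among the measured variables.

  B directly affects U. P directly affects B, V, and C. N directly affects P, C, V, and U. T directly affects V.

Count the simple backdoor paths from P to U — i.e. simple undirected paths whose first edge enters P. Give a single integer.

A backdoor path from P to U is any simple undirected path whose first edge points into P (i.e. leaves P via a parent).
Parents of P: {N}.
Enumerating:
  P1: P <- N -> U
That exhausts the simple backdoor paths. Count: 1.

1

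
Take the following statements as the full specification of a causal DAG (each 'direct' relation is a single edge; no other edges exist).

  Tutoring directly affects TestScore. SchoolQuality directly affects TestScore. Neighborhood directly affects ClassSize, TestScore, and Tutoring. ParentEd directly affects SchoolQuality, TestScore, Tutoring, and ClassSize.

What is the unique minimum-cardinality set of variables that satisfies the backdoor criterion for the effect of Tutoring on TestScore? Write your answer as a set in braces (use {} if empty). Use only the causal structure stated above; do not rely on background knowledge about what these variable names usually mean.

{Neighborhood, ParentEd}

Variables eligible for adjustment (non-descendants of Tutoring, excluding Tutoring and TestScore): {ClassSize, Neighborhood, ParentEd, SchoolQuality}.
Backdoor paths from Tutoring to TestScore:
  P1: Tutoring <- Neighborhood -> ClassSize <- ParentEd -> SchoolQuality -> TestScore
  P2: Tutoring <- Neighborhood -> ClassSize <- ParentEd -> TestScore
  P3: Tutoring <- Neighborhood -> TestScore
  P4: Tutoring <- ParentEd -> ClassSize <- Neighborhood -> TestScore
  P5: Tutoring <- ParentEd -> SchoolQuality -> TestScore
  P6: Tutoring <- ParentEd -> TestScore
The empty set is not sufficient: P3 (Tutoring <- Neighborhood -> TestScore) has no collider blocking it and no conditioned non-collider, so it is open.
Try {Neighborhood, ParentEd}:
  P1: blocked at fork node Neighborhood ∈ conditioning set.
  P2: blocked at fork node Neighborhood ∈ conditioning set.
  P3: blocked at fork node Neighborhood ∈ conditioning set.
  P4: blocked at fork node ParentEd ∈ conditioning set.
  P5: blocked at fork node ParentEd ∈ conditioning set.
  P6: blocked at fork node ParentEd ∈ conditioning set.
{Neighborhood, ParentEd} contains no descendant of Tutoring and blocks every backdoor path.
Every element of {Neighborhood, ParentEd} is needed (dropping Neighborhood leaves P3 open; dropping ParentEd leaves P5 open), so no proper subset is valid.
Among all size-2 subsets of the eligible variables, only {Neighborhood, ParentEd} blocks every backdoor path, so it is the unique smallest valid adjustment set.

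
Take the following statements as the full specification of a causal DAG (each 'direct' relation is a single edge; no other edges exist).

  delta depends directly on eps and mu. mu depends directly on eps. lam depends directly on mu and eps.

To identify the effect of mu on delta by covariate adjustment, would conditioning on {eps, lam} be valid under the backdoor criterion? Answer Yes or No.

No

Backdoor paths from mu to delta (paths whose first edge points into mu):
  P1: mu <- eps -> delta
Condition 1 (no descendant of mu in the set): FAILS — lam is a descendant of mu.
Condition 2 (every backdoor path blocked by {eps, lam}):
  P1: blocked at fork node eps ∈ conditioning set.
{eps, lam} does not satisfy the backdoor criterion.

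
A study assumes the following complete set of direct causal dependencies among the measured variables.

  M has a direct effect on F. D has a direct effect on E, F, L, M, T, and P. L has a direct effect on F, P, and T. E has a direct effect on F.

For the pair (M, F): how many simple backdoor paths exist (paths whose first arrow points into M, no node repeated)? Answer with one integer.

A backdoor path from M to F is any simple undirected path whose first edge points into M (i.e. leaves M via a parent).
Parents of M: {D}.
Enumerating:
  P1: M <- D -> E -> F
  P2: M <- D -> L -> F
  P3: M <- D -> P <- L -> F
  P4: M <- D -> T <- L -> F
  P5: M <- D -> F
That exhausts the simple backdoor paths. Count: 5.

5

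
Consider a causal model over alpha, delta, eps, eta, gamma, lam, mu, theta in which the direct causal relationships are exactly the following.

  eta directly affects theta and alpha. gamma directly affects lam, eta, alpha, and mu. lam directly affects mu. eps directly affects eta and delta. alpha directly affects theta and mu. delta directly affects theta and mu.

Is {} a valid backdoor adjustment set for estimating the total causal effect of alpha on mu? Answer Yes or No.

Backdoor paths from alpha to mu (paths whose first edge points into alpha):
  P1: alpha <- gamma -> eta <- eps -> delta -> mu
  P2: alpha <- gamma -> eta -> theta <- delta -> mu
  P3: alpha <- gamma -> lam -> mu
  P4: alpha <- gamma -> mu
  P5: alpha <- eta <- eps -> delta -> mu
  P6: alpha <- eta <- gamma -> lam -> mu
  P7: alpha <- eta <- gamma -> mu
  P8: alpha <- eta -> theta <- delta -> mu
Condition 1 (no descendant of alpha in the set): holds — descendants of alpha are {mu, theta}; none are in {}.
Condition 2 (every backdoor path blocked by {}):
  P1: blocked at collider eta (neither it nor any descendant is in the conditioning set).
  P2: blocked at collider theta (neither it nor any descendant is in the conditioning set).
  P3: open — no interior node is in the conditioning set.
  P4: open — no interior node is in the conditioning set.
  P5: open — no interior node is in the conditioning set.
  P6: open — no interior node is in the conditioning set.
  P7: open — no interior node is in the conditioning set.
  P8: blocked at collider theta (neither it nor any descendant is in the conditioning set).
{} does not satisfy the backdoor criterion.

No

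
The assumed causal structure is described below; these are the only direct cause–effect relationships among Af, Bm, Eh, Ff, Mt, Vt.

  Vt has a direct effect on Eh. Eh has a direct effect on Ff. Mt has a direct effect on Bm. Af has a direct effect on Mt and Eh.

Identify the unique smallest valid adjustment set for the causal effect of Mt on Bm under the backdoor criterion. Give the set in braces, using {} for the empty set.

{}

Variables eligible for adjustment (non-descendants of Mt, excluding Mt and Bm): {Af, Eh, Ff, Vt}.
Backdoor paths from Mt to Bm:
  (none)
With no backdoor paths the empty set already satisfies the criterion, and it is trivially minimal.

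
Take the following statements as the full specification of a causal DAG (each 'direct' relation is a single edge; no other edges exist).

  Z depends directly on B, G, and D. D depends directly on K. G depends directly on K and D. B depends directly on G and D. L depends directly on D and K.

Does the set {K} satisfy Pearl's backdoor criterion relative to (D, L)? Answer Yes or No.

Yes

Backdoor paths from D to L (paths whose first edge points into D):
  P1: D <- K -> L
Condition 1 (no descendant of D in the set): holds — descendants of D are {B, G, L, Z}; none are in {K}.
Condition 2 (every backdoor path blocked by {K}):
  P1: blocked at fork node K ∈ conditioning set.
{K} satisfies the backdoor criterion.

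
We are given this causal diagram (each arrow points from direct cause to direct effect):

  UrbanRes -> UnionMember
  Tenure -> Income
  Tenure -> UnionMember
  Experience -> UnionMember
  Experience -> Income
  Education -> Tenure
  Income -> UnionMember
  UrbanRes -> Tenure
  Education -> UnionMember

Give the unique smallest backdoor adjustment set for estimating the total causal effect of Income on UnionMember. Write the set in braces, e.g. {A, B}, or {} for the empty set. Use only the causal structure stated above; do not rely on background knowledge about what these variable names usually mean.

Variables eligible for adjustment (non-descendants of Income, excluding Income and UnionMember): {Education, Experience, Tenure, UrbanRes}.
Backdoor paths from Income to UnionMember:
  P1: Income <- Tenure <- Education -> UnionMember
  P2: Income <- Tenure <- UrbanRes -> UnionMember
  P3: Income <- Tenure -> UnionMember
  P4: Income <- Experience -> UnionMember
The empty set is not sufficient: P1 (Income <- Tenure <- Education -> UnionMember) has no collider blocking it and no conditioned non-collider, so it is open.
Try {Experience, Tenure}:
  P1: blocked at chain node Tenure ∈ conditioning set.
  P2: blocked at chain node Tenure ∈ conditioning set.
  P3: blocked at fork node Tenure ∈ conditioning set.
  P4: blocked at fork node Experience ∈ conditioning set.
{Experience, Tenure} contains no descendant of Income and blocks every backdoor path.
Every element of {Experience, Tenure} is needed (dropping Experience leaves P4 open; dropping Tenure leaves P1 open), so no proper subset is valid.
Among all size-2 subsets of the eligible variables, only {Experience, Tenure} blocks every backdoor path, so it is the unique smallest valid adjustment set.

{Experience, Tenure}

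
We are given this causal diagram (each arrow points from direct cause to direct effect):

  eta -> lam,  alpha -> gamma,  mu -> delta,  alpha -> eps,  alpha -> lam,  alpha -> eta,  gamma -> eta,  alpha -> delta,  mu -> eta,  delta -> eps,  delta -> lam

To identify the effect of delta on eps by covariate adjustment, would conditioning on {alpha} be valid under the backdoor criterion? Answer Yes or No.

Backdoor paths from delta to eps (paths whose first edge points into delta):
  P1: delta <- alpha -> eps
  P2: delta <- mu -> eta <- alpha -> eps
  P3: delta <- mu -> eta <- gamma <- alpha -> eps
  P4: delta <- mu -> eta -> lam <- alpha -> eps
Condition 1 (no descendant of delta in the set): holds — descendants of delta are {eps, lam}; none are in {alpha}.
Condition 2 (every backdoor path blocked by {alpha}):
  P1: blocked at fork node alpha ∈ conditioning set.
  P2: blocked at collider eta (neither it nor any descendant is in the conditioning set).
  P3: blocked at collider eta (neither it nor any descendant is in the conditioning set).
  P4: blocked at collider lam (neither it nor any descendant is in the conditioning set).
{alpha} satisfies the backdoor criterion.

Yes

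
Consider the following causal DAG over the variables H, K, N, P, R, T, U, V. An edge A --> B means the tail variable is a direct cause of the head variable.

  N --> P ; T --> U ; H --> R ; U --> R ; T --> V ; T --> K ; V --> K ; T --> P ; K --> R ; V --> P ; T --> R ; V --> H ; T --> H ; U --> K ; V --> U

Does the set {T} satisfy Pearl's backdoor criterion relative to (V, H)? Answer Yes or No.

Backdoor paths from V to H (paths whose first edge points into V):
  P1: V <- T -> H
  P2: V <- T -> U -> K -> R <- H
  P3: V <- T -> U -> R <- H
  P4: V <- T -> K <- U -> R <- H
  P5: V <- T -> K -> R <- H
  P6: V <- T -> R <- H
Condition 1 (no descendant of V in the set): holds — descendants of V are {H, K, P, R, U}; none are in {T}.
Condition 2 (every backdoor path blocked by {T}):
  P1: blocked at fork node T ∈ conditioning set.
  P2: blocked at fork node T ∈ conditioning set.
  P3: blocked at fork node T ∈ conditioning set.
  P4: blocked at fork node T ∈ conditioning set.
  P5: blocked at fork node T ∈ conditioning set.
  P6: blocked at fork node T ∈ conditioning set.
{T} satisfies the backdoor criterion.

Yes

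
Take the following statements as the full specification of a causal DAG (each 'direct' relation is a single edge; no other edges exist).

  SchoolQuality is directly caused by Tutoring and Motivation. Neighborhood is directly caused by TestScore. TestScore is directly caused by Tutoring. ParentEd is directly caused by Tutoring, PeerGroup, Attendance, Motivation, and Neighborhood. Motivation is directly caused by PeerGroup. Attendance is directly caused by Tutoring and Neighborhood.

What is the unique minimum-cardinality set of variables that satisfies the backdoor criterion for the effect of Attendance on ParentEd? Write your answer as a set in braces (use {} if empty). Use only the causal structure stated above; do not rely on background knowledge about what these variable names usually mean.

{Neighborhood, Tutoring}

Variables eligible for adjustment (non-descendants of Attendance, excluding Attendance and ParentEd): {Motivation, Neighborhood, PeerGroup, SchoolQuality, TestScore, Tutoring}.
Backdoor paths from Attendance to ParentEd:
  P1: Attendance <- Tutoring -> TestScore -> Neighborhood -> ParentEd
  P2: Attendance <- Tutoring -> ParentEd
  P3: Attendance <- Tutoring -> SchoolQuality <- Motivation <- PeerGroup -> ParentEd
  P4: Attendance <- Tutoring -> SchoolQuality <- Motivation -> ParentEd
  P5: Attendance <- Neighborhood <- TestScore <- Tutoring -> ParentEd
  P6: Attendance <- Neighborhood <- TestScore <- Tutoring -> SchoolQuality <- Motivation <- PeerGroup -> ParentEd
  P7: Attendance <- Neighborhood <- TestScore <- Tutoring -> SchoolQuality <- Motivation -> ParentEd
  P8: Attendance <- Neighborhood -> ParentEd
The empty set is not sufficient: P1 (Attendance <- Tutoring -> TestScore -> Neighborhood -> ParentEd) has no collider blocking it and no conditioned non-collider, so it is open.
Try {Neighborhood, Tutoring}:
  P1: blocked at fork node Tutoring ∈ conditioning set.
  P2: blocked at fork node Tutoring ∈ conditioning set.
  P3: blocked at fork node Tutoring ∈ conditioning set.
  P4: blocked at fork node Tutoring ∈ conditioning set.
  P5: blocked at chain node Neighborhood ∈ conditioning set.
  P6: blocked at chain node Neighborhood ∈ conditioning set.
  P7: blocked at chain node Neighborhood ∈ conditioning set.
  P8: blocked at fork node Neighborhood ∈ conditioning set.
{Neighborhood, Tutoring} contains no descendant of Attendance and blocks every backdoor path.
Every element of {Neighborhood, Tutoring} is needed (dropping Neighborhood leaves P8 open; dropping Tutoring leaves P2 open), so no proper subset is valid.
Among all size-2 subsets of the eligible variables, only {Neighborhood, Tutoring} blocks every backdoor path, so it is the unique smallest valid adjustment set.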